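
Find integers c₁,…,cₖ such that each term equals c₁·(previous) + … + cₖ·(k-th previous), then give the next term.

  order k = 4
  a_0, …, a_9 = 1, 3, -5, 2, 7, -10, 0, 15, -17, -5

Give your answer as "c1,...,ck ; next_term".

  a_4 = 0·2 + -1·-5 + 1·3 + -1·1 = 7
  a_5 = 0·7 + -1·2 + 1·-5 + -1·3 = -10
  a_6 = 0·-10 + -1·7 + 1·2 + -1·-5 = 0
  a_7 = 0·0 + -1·-10 + 1·7 + -1·2 = 15
  a_8 = 0·15 + -1·0 + 1·-10 + -1·7 = -17
  a_9 = 0·-17 + -1·15 + 1·0 + -1·-10 = -5
  a_10 = 0·-5 + -1·-17 + 1·15 + -1·0 = 32

0,-1,1,-1 ; 32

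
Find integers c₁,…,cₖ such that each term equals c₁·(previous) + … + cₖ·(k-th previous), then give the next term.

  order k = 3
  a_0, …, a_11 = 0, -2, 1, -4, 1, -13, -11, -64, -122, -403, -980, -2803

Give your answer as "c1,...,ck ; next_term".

  a_3 = 2·1 + 3·-2 + -3·0 = -4
  a_4 = 2·-4 + 3·1 + -3·-2 = 1
  a_5 = 2·1 + 3·-4 + -3·1 = -13
  a_6 = 2·-13 + 3·1 + -3·-4 = -11
  a_7 = 2·-11 + 3·-13 + -3·1 = -64
  a_8 = 2·-64 + 3·-11 + -3·-13 = -122
  a_9 = 2·-122 + 3·-64 + -3·-11 = -403
  a_10 = 2·-403 + 3·-122 + -3·-64 = -980
  a_11 = 2·-980 + 3·-403 + -3·-122 = -2803
  a_12 = 2·-2803 + 3·-980 + -3·-403 = -7337

2,3,-3 ; -7337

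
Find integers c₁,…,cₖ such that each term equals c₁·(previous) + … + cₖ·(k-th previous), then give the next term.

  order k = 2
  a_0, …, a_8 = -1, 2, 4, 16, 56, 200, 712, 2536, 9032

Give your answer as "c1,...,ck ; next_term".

  a_2 = 3·2 + 2·-1 = 4
  a_3 = 3·4 + 2·2 = 16
  a_4 = 3·16 + 2·4 = 56
  a_5 = 3·56 + 2·16 = 200
  a_6 = 3·200 + 2·56 = 712
  a_7 = 3·712 + 2·200 = 2536
  a_8 = 3·2536 + 2·712 = 9032
  a_9 = 3·9032 + 2·2536 = 32168

3,2 ; 32168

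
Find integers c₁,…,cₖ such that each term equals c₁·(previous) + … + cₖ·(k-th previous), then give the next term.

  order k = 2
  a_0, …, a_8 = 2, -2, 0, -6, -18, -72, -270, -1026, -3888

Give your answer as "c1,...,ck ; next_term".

3,3 ; -14742

  a_2 = 3·-2 + 3·2 = 0
  a_3 = 3·0 + 3·-2 = -6
  a_4 = 3·-6 + 3·0 = -18
  a_5 = 3·-18 + 3·-6 = -72
  a_6 = 3·-72 + 3·-18 = -270
  a_7 = 3·-270 + 3·-72 = -1026
  a_8 = 3·-1026 + 3·-270 = -3888
  a_9 = 3·-3888 + 3·-1026 = -14742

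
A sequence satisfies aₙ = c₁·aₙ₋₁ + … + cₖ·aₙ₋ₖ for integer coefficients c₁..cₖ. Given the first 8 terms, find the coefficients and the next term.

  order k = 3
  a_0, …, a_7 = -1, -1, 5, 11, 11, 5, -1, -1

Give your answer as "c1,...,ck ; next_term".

2,-2,1 ; 5

  a_3 = 2·5 + -2·-1 + 1·-1 = 11
  a_4 = 2·11 + -2·5 + 1·-1 = 11
  a_5 = 2·11 + -2·11 + 1·5 = 5
  a_6 = 2·5 + -2·11 + 1·11 = -1
  a_7 = 2·-1 + -2·5 + 1·11 = -1
  a_8 = 2·-1 + -2·-1 + 1·5 = 5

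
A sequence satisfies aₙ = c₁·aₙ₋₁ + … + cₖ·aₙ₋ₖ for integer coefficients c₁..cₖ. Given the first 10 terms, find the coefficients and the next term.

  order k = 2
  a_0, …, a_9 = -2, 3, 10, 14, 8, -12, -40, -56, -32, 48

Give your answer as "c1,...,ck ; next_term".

  a_2 = 2·3 + -2·-2 = 10
  a_3 = 2·10 + -2·3 = 14
  a_4 = 2·14 + -2·10 = 8
  a_5 = 2·8 + -2·14 = -12
  a_6 = 2·-12 + -2·8 = -40
  a_7 = 2·-40 + -2·-12 = -56
  a_8 = 2·-56 + -2·-40 = -32
  a_9 = 2·-32 + -2·-56 = 48
  a_10 = 2·48 + -2·-32 = 160

2,-2 ; 160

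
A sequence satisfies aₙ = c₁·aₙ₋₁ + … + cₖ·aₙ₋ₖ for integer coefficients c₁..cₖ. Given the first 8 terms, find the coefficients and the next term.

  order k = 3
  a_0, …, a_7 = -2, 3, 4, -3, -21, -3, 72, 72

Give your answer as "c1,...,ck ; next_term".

0,-3,-3 ; -207

  a_3 = 0·4 + -3·3 + -3·-2 = -3
  a_4 = 0·-3 + -3·4 + -3·3 = -21
  a_5 = 0·-21 + -3·-3 + -3·4 = -3
  a_6 = 0·-3 + -3·-21 + -3·-3 = 72
  a_7 = 0·72 + -3·-3 + -3·-21 = 72
  a_8 = 0·72 + -3·72 + -3·-3 = -207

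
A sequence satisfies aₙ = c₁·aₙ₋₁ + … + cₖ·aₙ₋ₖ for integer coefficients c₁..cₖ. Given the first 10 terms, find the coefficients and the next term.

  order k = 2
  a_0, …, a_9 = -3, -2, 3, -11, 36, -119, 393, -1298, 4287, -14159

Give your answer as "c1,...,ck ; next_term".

  a_2 = -3·-2 + 1·-3 = 3
  a_3 = -3·3 + 1·-2 = -11
  a_4 = -3·-11 + 1·3 = 36
  a_5 = -3·36 + 1·-11 = -119
  a_6 = -3·-119 + 1·36 = 393
  a_7 = -3·393 + 1·-119 = -1298
  a_8 = -3·-1298 + 1·393 = 4287
  a_9 = -3·4287 + 1·-1298 = -14159
  a_10 = -3·-14159 + 1·4287 = 46764

-3,1 ; 46764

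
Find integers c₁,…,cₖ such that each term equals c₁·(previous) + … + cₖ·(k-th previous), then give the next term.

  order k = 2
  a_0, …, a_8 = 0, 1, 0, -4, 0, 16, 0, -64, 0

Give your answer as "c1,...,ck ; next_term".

0,-4 ; 256

  a_2 = 0·1 + -4·0 = 0
  a_3 = 0·0 + -4·1 = -4
  a_4 = 0·-4 + -4·0 = 0
  a_5 = 0·0 + -4·-4 = 16
  a_6 = 0·16 + -4·0 = 0
  a_7 = 0·0 + -4·16 = -64
  a_8 = 0·-64 + -4·0 = 0
  a_9 = 0·0 + -4·-64 = 256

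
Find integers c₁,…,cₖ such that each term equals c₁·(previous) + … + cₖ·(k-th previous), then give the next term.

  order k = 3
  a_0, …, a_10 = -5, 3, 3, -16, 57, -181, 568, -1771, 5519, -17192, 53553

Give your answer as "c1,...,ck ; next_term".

-3,1,2 ; -166813

  a_3 = -3·3 + 1·3 + 2·-5 = -16
  a_4 = -3·-16 + 1·3 + 2·3 = 57
  a_5 = -3·57 + 1·-16 + 2·3 = -181
  a_6 = -3·-181 + 1·57 + 2·-16 = 568
  a_7 = -3·568 + 1·-181 + 2·57 = -1771
  a_8 = -3·-1771 + 1·568 + 2·-181 = 5519
  a_9 = -3·5519 + 1·-1771 + 2·568 = -17192
  a_10 = -3·-17192 + 1·5519 + 2·-1771 = 53553
  a_11 = -3·53553 + 1·-17192 + 2·5519 = -166813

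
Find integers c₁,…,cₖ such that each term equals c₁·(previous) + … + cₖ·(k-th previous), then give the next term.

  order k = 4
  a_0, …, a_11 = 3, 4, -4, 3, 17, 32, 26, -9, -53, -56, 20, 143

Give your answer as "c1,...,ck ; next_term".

  a_4 = 2·3 + -2·-4 + 0·4 + 1·3 = 17
  a_5 = 2·17 + -2·3 + 0·-4 + 1·4 = 32
  a_6 = 2·32 + -2·17 + 0·3 + 1·-4 = 26
  a_7 = 2·26 + -2·32 + 0·17 + 1·3 = -9
  a_8 = 2·-9 + -2·26 + 0·32 + 1·17 = -53
  a_9 = 2·-53 + -2·-9 + 0·26 + 1·32 = -56
  a_10 = 2·-56 + -2·-53 + 0·-9 + 1·26 = 20
  a_11 = 2·20 + -2·-56 + 0·-53 + 1·-9 = 143
  a_12 = 2·143 + -2·20 + 0·-56 + 1·-53 = 193

2,-2,0,1 ; 193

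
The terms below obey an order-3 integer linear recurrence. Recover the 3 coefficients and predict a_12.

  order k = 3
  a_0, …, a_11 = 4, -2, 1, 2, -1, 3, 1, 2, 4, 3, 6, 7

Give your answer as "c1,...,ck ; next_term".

0,1,1 ; 9

  a_3 = 0·1 + 1·-2 + 1·4 = 2
  a_4 = 0·2 + 1·1 + 1·-2 = -1
  a_5 = 0·-1 + 1·2 + 1·1 = 3
  a_6 = 0·3 + 1·-1 + 1·2 = 1
  a_7 = 0·1 + 1·3 + 1·-1 = 2
  a_8 = 0·2 + 1·1 + 1·3 = 4
  a_9 = 0·4 + 1·2 + 1·1 = 3
  a_10 = 0·3 + 1·4 + 1·2 = 6
  a_11 = 0·6 + 1·3 + 1·4 = 7
  a_12 = 0·7 + 1·6 + 1·3 = 9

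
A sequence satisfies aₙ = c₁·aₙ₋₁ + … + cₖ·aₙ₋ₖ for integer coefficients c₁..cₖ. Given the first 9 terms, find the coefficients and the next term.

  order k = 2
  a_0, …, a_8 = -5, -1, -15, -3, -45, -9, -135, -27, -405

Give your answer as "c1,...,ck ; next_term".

0,3 ; -81

  a_2 = 0·-1 + 3·-5 = -15
  a_3 = 0·-15 + 3·-1 = -3
  a_4 = 0·-3 + 3·-15 = -45
  a_5 = 0·-45 + 3·-3 = -9
  a_6 = 0·-9 + 3·-45 = -135
  a_7 = 0·-135 + 3·-9 = -27
  a_8 = 0·-27 + 3·-135 = -405
  a_9 = 0·-405 + 3·-27 = -81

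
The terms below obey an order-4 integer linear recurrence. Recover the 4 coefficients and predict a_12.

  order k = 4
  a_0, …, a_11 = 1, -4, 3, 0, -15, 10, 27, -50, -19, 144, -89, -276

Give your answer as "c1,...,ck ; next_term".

0,-2,2,-1 ; 485

  a_4 = 0·0 + -2·3 + 2·-4 + -1·1 = -15
  a_5 = 0·-15 + -2·0 + 2·3 + -1·-4 = 10
  a_6 = 0·10 + -2·-15 + 2·0 + -1·3 = 27
  a_7 = 0·27 + -2·10 + 2·-15 + -1·0 = -50
  a_8 = 0·-50 + -2·27 + 2·10 + -1·-15 = -19
  a_9 = 0·-19 + -2·-50 + 2·27 + -1·10 = 144
  a_10 = 0·144 + -2·-19 + 2·-50 + -1·27 = -89
  a_11 = 0·-89 + -2·144 + 2·-19 + -1·-50 = -276
  a_12 = 0·-276 + -2·-89 + 2·144 + -1·-19 = 485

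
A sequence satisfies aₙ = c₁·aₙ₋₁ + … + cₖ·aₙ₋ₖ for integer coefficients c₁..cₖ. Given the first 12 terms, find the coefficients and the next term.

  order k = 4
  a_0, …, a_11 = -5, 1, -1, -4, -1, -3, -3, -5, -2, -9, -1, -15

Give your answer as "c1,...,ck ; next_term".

-1,1,1,1 ; 3

  a_4 = -1·-4 + 1·-1 + 1·1 + 1·-5 = -1
  a_5 = -1·-1 + 1·-4 + 1·-1 + 1·1 = -3
  a_6 = -1·-3 + 1·-1 + 1·-4 + 1·-1 = -3
  a_7 = -1·-3 + 1·-3 + 1·-1 + 1·-4 = -5
  a_8 = -1·-5 + 1·-3 + 1·-3 + 1·-1 = -2
  a_9 = -1·-2 + 1·-5 + 1·-3 + 1·-3 = -9
  a_10 = -1·-9 + 1·-2 + 1·-5 + 1·-3 = -1
  a_11 = -1·-1 + 1·-9 + 1·-2 + 1·-5 = -15
  a_12 = -1·-15 + 1·-1 + 1·-9 + 1·-2 = 3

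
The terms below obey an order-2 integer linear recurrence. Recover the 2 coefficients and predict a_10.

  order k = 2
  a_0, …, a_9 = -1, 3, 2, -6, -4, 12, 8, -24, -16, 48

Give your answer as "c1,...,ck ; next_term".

0,-2 ; 32

  a_2 = 0·3 + -2·-1 = 2
  a_3 = 0·2 + -2·3 = -6
  a_4 = 0·-6 + -2·2 = -4
  a_5 = 0·-4 + -2·-6 = 12
  a_6 = 0·12 + -2·-4 = 8
  a_7 = 0·8 + -2·12 = -24
  a_8 = 0·-24 + -2·8 = -16
  a_9 = 0·-16 + -2·-24 = 48
  a_10 = 0·48 + -2·-16 = 32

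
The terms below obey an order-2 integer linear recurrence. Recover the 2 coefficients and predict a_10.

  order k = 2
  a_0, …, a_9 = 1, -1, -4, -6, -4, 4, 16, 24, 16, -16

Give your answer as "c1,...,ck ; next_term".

  a_2 = 2·-1 + -2·1 = -4
  a_3 = 2·-4 + -2·-1 = -6
  a_4 = 2·-6 + -2·-4 = -4
  a_5 = 2·-4 + -2·-6 = 4
  a_6 = 2·4 + -2·-4 = 16
  a_7 = 2·16 + -2·4 = 24
  a_8 = 2·24 + -2·16 = 16
  a_9 = 2·16 + -2·24 = -16
  a_10 = 2·-16 + -2·16 = -64

2,-2 ; -64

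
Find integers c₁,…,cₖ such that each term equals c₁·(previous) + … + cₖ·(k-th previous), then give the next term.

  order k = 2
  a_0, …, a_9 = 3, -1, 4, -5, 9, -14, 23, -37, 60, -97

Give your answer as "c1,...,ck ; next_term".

-1,1 ; 157

  a_2 = -1·-1 + 1·3 = 4
  a_3 = -1·4 + 1·-1 = -5
  a_4 = -1·-5 + 1·4 = 9
  a_5 = -1·9 + 1·-5 = -14
  a_6 = -1·-14 + 1·9 = 23
  a_7 = -1·23 + 1·-14 = -37
  a_8 = -1·-37 + 1·23 = 60
  a_9 = -1·60 + 1·-37 = -97
  a_10 = -1·-97 + 1·60 = 157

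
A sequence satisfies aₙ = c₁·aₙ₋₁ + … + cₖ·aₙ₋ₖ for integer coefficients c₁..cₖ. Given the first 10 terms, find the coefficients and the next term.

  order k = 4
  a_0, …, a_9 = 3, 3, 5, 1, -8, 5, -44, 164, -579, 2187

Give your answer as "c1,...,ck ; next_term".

  a_4 = -3·1 + 2·5 + -3·3 + -2·3 = -8
  a_5 = -3·-8 + 2·1 + -3·5 + -2·3 = 5
  a_6 = -3·5 + 2·-8 + -3·1 + -2·5 = -44
  a_7 = -3·-44 + 2·5 + -3·-8 + -2·1 = 164
  a_8 = -3·164 + 2·-44 + -3·5 + -2·-8 = -579
  a_9 = -3·-579 + 2·164 + -3·-44 + -2·5 = 2187
  a_10 = -3·2187 + 2·-579 + -3·164 + -2·-44 = -8123

-3,2,-3,-2 ; -8123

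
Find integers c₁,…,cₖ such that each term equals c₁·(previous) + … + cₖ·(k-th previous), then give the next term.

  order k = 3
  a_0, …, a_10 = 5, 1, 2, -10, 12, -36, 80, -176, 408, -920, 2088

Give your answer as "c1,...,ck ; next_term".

  a_3 = -1·2 + 2·1 + -2·5 = -10
  a_4 = -1·-10 + 2·2 + -2·1 = 12
  a_5 = -1·12 + 2·-10 + -2·2 = -36
  a_6 = -1·-36 + 2·12 + -2·-10 = 80
  a_7 = -1·80 + 2·-36 + -2·12 = -176
  a_8 = -1·-176 + 2·80 + -2·-36 = 408
  a_9 = -1·408 + 2·-176 + -2·80 = -920
  a_10 = -1·-920 + 2·408 + -2·-176 = 2088
  a_11 = -1·2088 + 2·-920 + -2·408 = -4744

-1,2,-2 ; -4744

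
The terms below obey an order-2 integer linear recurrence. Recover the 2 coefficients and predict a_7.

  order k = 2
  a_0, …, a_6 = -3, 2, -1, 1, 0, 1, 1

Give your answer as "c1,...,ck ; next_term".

  a_2 = 1·2 + 1·-3 = -1
  a_3 = 1·-1 + 1·2 = 1
  a_4 = 1·1 + 1·-1 = 0
  a_5 = 1·0 + 1·1 = 1
  a_6 = 1·1 + 1·0 = 1
  a_7 = 1·1 + 1·1 = 2

1,1 ; 2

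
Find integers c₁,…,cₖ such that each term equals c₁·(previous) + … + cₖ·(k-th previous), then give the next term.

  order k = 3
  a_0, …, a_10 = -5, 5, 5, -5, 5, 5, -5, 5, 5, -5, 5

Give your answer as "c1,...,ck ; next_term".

  a_3 = 0·5 + 0·5 + 1·-5 = -5
  a_4 = 0·-5 + 0·5 + 1·5 = 5
  a_5 = 0·5 + 0·-5 + 1·5 = 5
  a_6 = 0·5 + 0·5 + 1·-5 = -5
  a_7 = 0·-5 + 0·5 + 1·5 = 5
  a_8 = 0·5 + 0·-5 + 1·5 = 5
  a_9 = 0·5 + 0·5 + 1·-5 = -5
  a_10 = 0·-5 + 0·5 + 1·5 = 5
  a_11 = 0·5 + 0·-5 + 1·5 = 5

0,0,1 ; 5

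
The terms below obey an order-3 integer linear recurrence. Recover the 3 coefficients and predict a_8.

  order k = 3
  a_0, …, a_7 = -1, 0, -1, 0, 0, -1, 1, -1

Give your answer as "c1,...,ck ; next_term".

  a_3 = -1·-1 + 0·0 + 1·-1 = 0
  a_4 = -1·0 + 0·-1 + 1·0 = 0
  a_5 = -1·0 + 0·0 + 1·-1 = -1
  a_6 = -1·-1 + 0·0 + 1·0 = 1
  a_7 = -1·1 + 0·-1 + 1·0 = -1
  a_8 = -1·-1 + 0·1 + 1·-1 = 0

-1,0,1 ; 0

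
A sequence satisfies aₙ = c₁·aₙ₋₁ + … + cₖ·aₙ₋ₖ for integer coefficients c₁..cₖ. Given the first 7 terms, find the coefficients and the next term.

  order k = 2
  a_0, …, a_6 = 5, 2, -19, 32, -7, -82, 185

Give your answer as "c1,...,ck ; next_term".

-2,-3 ; -124

  a_2 = -2·2 + -3·5 = -19
  a_3 = -2·-19 + -3·2 = 32
  a_4 = -2·32 + -3·-19 = -7
  a_5 = -2·-7 + -3·32 = -82
  a_6 = -2·-82 + -3·-7 = 185
  a_7 = -2·185 + -3·-82 = -124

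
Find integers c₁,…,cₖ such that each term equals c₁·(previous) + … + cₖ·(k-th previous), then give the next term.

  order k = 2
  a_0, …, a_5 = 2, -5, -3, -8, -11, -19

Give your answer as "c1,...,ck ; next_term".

1,1 ; -30

  a_2 = 1·-5 + 1·2 = -3
  a_3 = 1·-3 + 1·-5 = -8
  a_4 = 1·-8 + 1·-3 = -11
  a_5 = 1·-11 + 1·-8 = -19
  a_6 = 1·-19 + 1·-11 = -30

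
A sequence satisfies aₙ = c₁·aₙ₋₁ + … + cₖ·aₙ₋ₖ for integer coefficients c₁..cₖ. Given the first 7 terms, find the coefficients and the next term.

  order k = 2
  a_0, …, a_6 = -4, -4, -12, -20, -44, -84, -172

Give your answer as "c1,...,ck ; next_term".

1,2 ; -340

  a_2 = 1·-4 + 2·-4 = -12
  a_3 = 1·-12 + 2·-4 = -20
  a_4 = 1·-20 + 2·-12 = -44
  a_5 = 1·-44 + 2·-20 = -84
  a_6 = 1·-84 + 2·-44 = -172
  a_7 = 1·-172 + 2·-84 = -340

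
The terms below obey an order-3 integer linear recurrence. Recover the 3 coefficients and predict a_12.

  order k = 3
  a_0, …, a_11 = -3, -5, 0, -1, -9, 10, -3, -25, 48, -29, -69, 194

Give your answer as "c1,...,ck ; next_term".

-1,-1,2 ; -183

  a_3 = -1·0 + -1·-5 + 2·-3 = -1
  a_4 = -1·-1 + -1·0 + 2·-5 = -9
  a_5 = -1·-9 + -1·-1 + 2·0 = 10
  a_6 = -1·10 + -1·-9 + 2·-1 = -3
  a_7 = -1·-3 + -1·10 + 2·-9 = -25
  a_8 = -1·-25 + -1·-3 + 2·10 = 48
  a_9 = -1·48 + -1·-25 + 2·-3 = -29
  a_10 = -1·-29 + -1·48 + 2·-25 = -69
  a_11 = -1·-69 + -1·-29 + 2·48 = 194
  a_12 = -1·194 + -1·-69 + 2·-29 = -183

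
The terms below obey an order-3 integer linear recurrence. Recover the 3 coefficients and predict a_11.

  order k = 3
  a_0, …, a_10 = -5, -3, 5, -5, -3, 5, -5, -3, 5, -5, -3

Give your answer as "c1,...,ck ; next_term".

  a_3 = 0·5 + 0·-3 + 1·-5 = -5
  a_4 = 0·-5 + 0·5 + 1·-3 = -3
  a_5 = 0·-3 + 0·-5 + 1·5 = 5
  a_6 = 0·5 + 0·-3 + 1·-5 = -5
  a_7 = 0·-5 + 0·5 + 1·-3 = -3
  a_8 = 0·-3 + 0·-5 + 1·5 = 5
  a_9 = 0·5 + 0·-3 + 1·-5 = -5
  a_10 = 0·-5 + 0·5 + 1·-3 = -3
  a_11 = 0·-3 + 0·-5 + 1·5 = 5

0,0,1 ; 5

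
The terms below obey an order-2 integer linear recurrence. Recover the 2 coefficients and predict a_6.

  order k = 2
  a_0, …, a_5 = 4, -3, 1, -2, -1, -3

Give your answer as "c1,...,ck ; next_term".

  a_2 = 1·-3 + 1·4 = 1
  a_3 = 1·1 + 1·-3 = -2
  a_4 = 1·-2 + 1·1 = -1
  a_5 = 1·-1 + 1·-2 = -3
  a_6 = 1·-3 + 1·-1 = -4

1,1 ; -4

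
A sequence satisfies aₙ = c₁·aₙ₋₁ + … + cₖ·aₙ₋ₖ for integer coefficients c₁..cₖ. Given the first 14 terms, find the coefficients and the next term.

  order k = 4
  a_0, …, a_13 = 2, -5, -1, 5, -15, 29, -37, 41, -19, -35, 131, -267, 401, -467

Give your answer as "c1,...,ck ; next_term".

  a_4 = -1·5 + 1·-1 + 1·-5 + -2·2 = -15
  a_5 = -1·-15 + 1·5 + 1·-1 + -2·-5 = 29
  a_6 = -1·29 + 1·-15 + 1·5 + -2·-1 = -37
  a_7 = -1·-37 + 1·29 + 1·-15 + -2·5 = 41
  a_8 = -1·41 + 1·-37 + 1·29 + -2·-15 = -19
  a_9 = -1·-19 + 1·41 + 1·-37 + -2·29 = -35
  a_10 = -1·-35 + 1·-19 + 1·41 + -2·-37 = 131
  a_11 = -1·131 + 1·-35 + 1·-19 + -2·41 = -267
  a_12 = -1·-267 + 1·131 + 1·-35 + -2·-19 = 401
  a_13 = -1·401 + 1·-267 + 1·131 + -2·-35 = -467
  a_14 = -1·-467 + 1·401 + 1·-267 + -2·131 = 339

-1,1,1,-2 ; 339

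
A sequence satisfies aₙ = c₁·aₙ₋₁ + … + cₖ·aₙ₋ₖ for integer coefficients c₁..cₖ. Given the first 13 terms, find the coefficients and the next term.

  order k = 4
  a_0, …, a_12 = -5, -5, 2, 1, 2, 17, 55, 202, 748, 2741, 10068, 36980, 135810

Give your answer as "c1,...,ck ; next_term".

3,2,2,-1 ; 498785

  a_4 = 3·1 + 2·2 + 2·-5 + -1·-5 = 2
  a_5 = 3·2 + 2·1 + 2·2 + -1·-5 = 17
  a_6 = 3·17 + 2·2 + 2·1 + -1·2 = 55
  a_7 = 3·55 + 2·17 + 2·2 + -1·1 = 202
  a_8 = 3·202 + 2·55 + 2·17 + -1·2 = 748
  a_9 = 3·748 + 2·202 + 2·55 + -1·17 = 2741
  a_10 = 3·2741 + 2·748 + 2·202 + -1·55 = 10068
  a_11 = 3·10068 + 2·2741 + 2·748 + -1·202 = 36980
  a_12 = 3·36980 + 2·10068 + 2·2741 + -1·748 = 135810
  a_13 = 3·135810 + 2·36980 + 2·10068 + -1·2741 = 498785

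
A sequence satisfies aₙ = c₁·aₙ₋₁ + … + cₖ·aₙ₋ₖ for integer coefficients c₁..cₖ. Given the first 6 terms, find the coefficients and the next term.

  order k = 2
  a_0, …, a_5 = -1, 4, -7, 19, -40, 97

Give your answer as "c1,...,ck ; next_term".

  a_2 = -1·4 + 3·-1 = -7
  a_3 = -1·-7 + 3·4 = 19
  a_4 = -1·19 + 3·-7 = -40
  a_5 = -1·-40 + 3·19 = 97
  a_6 = -1·97 + 3·-40 = -217

-1,3 ; -217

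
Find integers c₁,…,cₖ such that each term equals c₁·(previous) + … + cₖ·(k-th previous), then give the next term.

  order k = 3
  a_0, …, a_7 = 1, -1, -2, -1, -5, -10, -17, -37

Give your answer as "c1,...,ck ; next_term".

1,1,2 ; -74

  a_3 = 1·-2 + 1·-1 + 2·1 = -1
  a_4 = 1·-1 + 1·-2 + 2·-1 = -5
  a_5 = 1·-5 + 1·-1 + 2·-2 = -10
  a_6 = 1·-10 + 1·-5 + 2·-1 = -17
  a_7 = 1·-17 + 1·-10 + 2·-5 = -37
  a_8 = 1·-37 + 1·-17 + 2·-10 = -74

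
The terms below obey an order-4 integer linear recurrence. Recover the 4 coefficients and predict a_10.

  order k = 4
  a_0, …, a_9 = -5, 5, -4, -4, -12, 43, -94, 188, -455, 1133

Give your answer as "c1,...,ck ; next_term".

  a_4 = -2·-4 + 0·-4 + -1·5 + 3·-5 = -12
  a_5 = -2·-12 + 0·-4 + -1·-4 + 3·5 = 43
  a_6 = -2·43 + 0·-12 + -1·-4 + 3·-4 = -94
  a_7 = -2·-94 + 0·43 + -1·-12 + 3·-4 = 188
  a_8 = -2·188 + 0·-94 + -1·43 + 3·-12 = -455
  a_9 = -2·-455 + 0·188 + -1·-94 + 3·43 = 1133
  a_10 = -2·1133 + 0·-455 + -1·188 + 3·-94 = -2736

-2,0,-1,3 ; -2736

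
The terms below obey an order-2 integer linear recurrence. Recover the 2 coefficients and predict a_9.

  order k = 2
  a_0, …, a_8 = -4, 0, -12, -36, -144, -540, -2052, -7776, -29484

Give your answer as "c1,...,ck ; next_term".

3,3 ; -111780

  a_2 = 3·0 + 3·-4 = -12
  a_3 = 3·-12 + 3·0 = -36
  a_4 = 3·-36 + 3·-12 = -144
  a_5 = 3·-144 + 3·-36 = -540
  a_6 = 3·-540 + 3·-144 = -2052
  a_7 = 3·-2052 + 3·-540 = -7776
  a_8 = 3·-7776 + 3·-2052 = -29484
  a_9 = 3·-29484 + 3·-7776 = -111780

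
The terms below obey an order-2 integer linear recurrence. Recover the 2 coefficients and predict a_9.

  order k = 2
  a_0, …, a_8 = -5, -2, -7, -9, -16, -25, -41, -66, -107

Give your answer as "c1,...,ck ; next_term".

  a_2 = 1·-2 + 1·-5 = -7
  a_3 = 1·-7 + 1·-2 = -9
  a_4 = 1·-9 + 1·-7 = -16
  a_5 = 1·-16 + 1·-9 = -25
  a_6 = 1·-25 + 1·-16 = -41
  a_7 = 1·-41 + 1·-25 = -66
  a_8 = 1·-66 + 1·-41 = -107
  a_9 = 1·-107 + 1·-66 = -173

1,1 ; -173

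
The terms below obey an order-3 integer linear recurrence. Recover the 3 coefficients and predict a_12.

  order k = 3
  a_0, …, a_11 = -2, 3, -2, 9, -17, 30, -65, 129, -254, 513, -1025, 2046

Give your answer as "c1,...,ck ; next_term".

  a_3 = -1·-2 + 1·3 + -2·-2 = 9
  a_4 = -1·9 + 1·-2 + -2·3 = -17
  a_5 = -1·-17 + 1·9 + -2·-2 = 30
  a_6 = -1·30 + 1·-17 + -2·9 = -65
  a_7 = -1·-65 + 1·30 + -2·-17 = 129
  a_8 = -1·129 + 1·-65 + -2·30 = -254
  a_9 = -1·-254 + 1·129 + -2·-65 = 513
  a_10 = -1·513 + 1·-254 + -2·129 = -1025
  a_11 = -1·-1025 + 1·513 + -2·-254 = 2046
  a_12 = -1·2046 + 1·-1025 + -2·513 = -4097

-1,1,-2 ; -4097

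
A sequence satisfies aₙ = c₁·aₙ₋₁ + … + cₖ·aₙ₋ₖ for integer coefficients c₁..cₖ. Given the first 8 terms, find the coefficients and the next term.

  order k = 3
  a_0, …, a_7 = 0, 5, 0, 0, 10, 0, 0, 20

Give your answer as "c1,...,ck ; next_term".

  a_3 = 0·0 + 0·5 + 2·0 = 0
  a_4 = 0·0 + 0·0 + 2·5 = 10
  a_5 = 0·10 + 0·0 + 2·0 = 0
  a_6 = 0·0 + 0·10 + 2·0 = 0
  a_7 = 0·0 + 0·0 + 2·10 = 20
  a_8 = 0·20 + 0·0 + 2·0 = 0

0,0,2 ; 0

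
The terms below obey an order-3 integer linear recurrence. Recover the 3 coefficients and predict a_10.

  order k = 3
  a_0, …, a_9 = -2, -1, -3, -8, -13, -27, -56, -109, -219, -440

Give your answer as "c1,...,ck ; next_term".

  a_3 = 1·-3 + 1·-1 + 2·-2 = -8
  a_4 = 1·-8 + 1·-3 + 2·-1 = -13
  a_5 = 1·-13 + 1·-8 + 2·-3 = -27
  a_6 = 1·-27 + 1·-13 + 2·-8 = -56
  a_7 = 1·-56 + 1·-27 + 2·-13 = -109
  a_8 = 1·-109 + 1·-56 + 2·-27 = -219
  a_9 = 1·-219 + 1·-109 + 2·-56 = -440
  a_10 = 1·-440 + 1·-219 + 2·-109 = -877

1,1,2 ; -877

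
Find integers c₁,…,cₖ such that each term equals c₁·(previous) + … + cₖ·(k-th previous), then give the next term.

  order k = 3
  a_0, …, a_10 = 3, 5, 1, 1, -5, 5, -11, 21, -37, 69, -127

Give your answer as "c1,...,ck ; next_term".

-1,1,-1 ; 233

  a_3 = -1·1 + 1·5 + -1·3 = 1
  a_4 = -1·1 + 1·1 + -1·5 = -5
  a_5 = -1·-5 + 1·1 + -1·1 = 5
  a_6 = -1·5 + 1·-5 + -1·1 = -11
  a_7 = -1·-11 + 1·5 + -1·-5 = 21
  a_8 = -1·21 + 1·-11 + -1·5 = -37
  a_9 = -1·-37 + 1·21 + -1·-11 = 69
  a_10 = -1·69 + 1·-37 + -1·21 = -127
  a_11 = -1·-127 + 1·69 + -1·-37 = 233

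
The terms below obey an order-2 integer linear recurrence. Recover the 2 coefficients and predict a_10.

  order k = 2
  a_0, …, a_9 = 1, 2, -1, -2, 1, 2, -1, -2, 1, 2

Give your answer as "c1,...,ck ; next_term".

0,-1 ; -1

  a_2 = 0·2 + -1·1 = -1
  a_3 = 0·-1 + -1·2 = -2
  a_4 = 0·-2 + -1·-1 = 1
  a_5 = 0·1 + -1·-2 = 2
  a_6 = 0·2 + -1·1 = -1
  a_7 = 0·-1 + -1·2 = -2
  a_8 = 0·-2 + -1·-1 = 1
  a_9 = 0·1 + -1·-2 = 2
  a_10 = 0·2 + -1·1 = -1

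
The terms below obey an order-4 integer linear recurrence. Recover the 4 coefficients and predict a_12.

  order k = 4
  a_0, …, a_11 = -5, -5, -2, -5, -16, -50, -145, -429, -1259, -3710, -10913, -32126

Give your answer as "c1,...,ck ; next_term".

2,3,-1,1 ; -94540

  a_4 = 2·-5 + 3·-2 + -1·-5 + 1·-5 = -16
  a_5 = 2·-16 + 3·-5 + -1·-2 + 1·-5 = -50
  a_6 = 2·-50 + 3·-16 + -1·-5 + 1·-2 = -145
  a_7 = 2·-145 + 3·-50 + -1·-16 + 1·-5 = -429
  a_8 = 2·-429 + 3·-145 + -1·-50 + 1·-16 = -1259
  a_9 = 2·-1259 + 3·-429 + -1·-145 + 1·-50 = -3710
  a_10 = 2·-3710 + 3·-1259 + -1·-429 + 1·-145 = -10913
  a_11 = 2·-10913 + 3·-3710 + -1·-1259 + 1·-429 = -32126
  a_12 = 2·-32126 + 3·-10913 + -1·-3710 + 1·-1259 = -94540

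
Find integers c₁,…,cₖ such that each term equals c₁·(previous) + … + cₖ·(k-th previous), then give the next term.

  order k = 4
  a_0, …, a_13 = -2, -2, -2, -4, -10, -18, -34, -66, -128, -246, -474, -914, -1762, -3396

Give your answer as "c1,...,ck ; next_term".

1,1,1,1 ; -6546

  a_4 = 1·-4 + 1·-2 + 1·-2 + 1·-2 = -10
  a_5 = 1·-10 + 1·-4 + 1·-2 + 1·-2 = -18
  a_6 = 1·-18 + 1·-10 + 1·-4 + 1·-2 = -34
  a_7 = 1·-34 + 1·-18 + 1·-10 + 1·-4 = -66
  a_8 = 1·-66 + 1·-34 + 1·-18 + 1·-10 = -128
  a_9 = 1·-128 + 1·-66 + 1·-34 + 1·-18 = -246
  a_10 = 1·-246 + 1·-128 + 1·-66 + 1·-34 = -474
  a_11 = 1·-474 + 1·-246 + 1·-128 + 1·-66 = -914
  a_12 = 1·-914 + 1·-474 + 1·-246 + 1·-128 = -1762
  a_13 = 1·-1762 + 1·-914 + 1·-474 + 1·-246 = -3396
  a_14 = 1·-3396 + 1·-1762 + 1·-914 + 1·-474 = -6546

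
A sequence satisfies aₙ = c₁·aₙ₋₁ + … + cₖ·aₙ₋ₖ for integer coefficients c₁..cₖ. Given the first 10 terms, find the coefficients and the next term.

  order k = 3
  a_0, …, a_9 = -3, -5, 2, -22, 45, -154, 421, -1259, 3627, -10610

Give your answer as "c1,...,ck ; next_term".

-2,3,1 ; 30842

  a_3 = -2·2 + 3·-5 + 1·-3 = -22
  a_4 = -2·-22 + 3·2 + 1·-5 = 45
  a_5 = -2·45 + 3·-22 + 1·2 = -154
  a_6 = -2·-154 + 3·45 + 1·-22 = 421
  a_7 = -2·421 + 3·-154 + 1·45 = -1259
  a_8 = -2·-1259 + 3·421 + 1·-154 = 3627
  a_9 = -2·3627 + 3·-1259 + 1·421 = -10610
  a_10 = -2·-10610 + 3·3627 + 1·-1259 = 30842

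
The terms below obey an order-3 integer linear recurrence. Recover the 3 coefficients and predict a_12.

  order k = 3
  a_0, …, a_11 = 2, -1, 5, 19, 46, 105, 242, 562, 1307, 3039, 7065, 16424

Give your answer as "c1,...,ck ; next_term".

  a_3 = 3·5 + -2·-1 + 1·2 = 19
  a_4 = 3·19 + -2·5 + 1·-1 = 46
  a_5 = 3·46 + -2·19 + 1·5 = 105
  a_6 = 3·105 + -2·46 + 1·19 = 242
  a_7 = 3·242 + -2·105 + 1·46 = 562
  a_8 = 3·562 + -2·242 + 1·105 = 1307
  a_9 = 3·1307 + -2·562 + 1·242 = 3039
  a_10 = 3·3039 + -2·1307 + 1·562 = 7065
  a_11 = 3·7065 + -2·3039 + 1·1307 = 16424
  a_12 = 3·16424 + -2·7065 + 1·3039 = 38181

3,-2,1 ; 38181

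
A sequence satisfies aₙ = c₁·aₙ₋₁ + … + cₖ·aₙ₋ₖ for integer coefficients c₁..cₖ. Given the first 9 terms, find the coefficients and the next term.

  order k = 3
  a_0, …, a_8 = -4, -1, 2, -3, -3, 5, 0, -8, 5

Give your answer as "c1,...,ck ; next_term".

0,-1,1 ; 8

  a_3 = 0·2 + -1·-1 + 1·-4 = -3
  a_4 = 0·-3 + -1·2 + 1·-1 = -3
  a_5 = 0·-3 + -1·-3 + 1·2 = 5
  a_6 = 0·5 + -1·-3 + 1·-3 = 0
  a_7 = 0·0 + -1·5 + 1·-3 = -8
  a_8 = 0·-8 + -1·0 + 1·5 = 5
  a_9 = 0·5 + -1·-8 + 1·0 = 8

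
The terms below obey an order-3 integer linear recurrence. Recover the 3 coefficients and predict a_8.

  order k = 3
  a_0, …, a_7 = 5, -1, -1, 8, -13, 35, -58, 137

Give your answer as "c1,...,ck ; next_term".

  a_3 = -1·-1 + 3·-1 + 2·5 = 8
  a_4 = -1·8 + 3·-1 + 2·-1 = -13
  a_5 = -1·-13 + 3·8 + 2·-1 = 35
  a_6 = -1·35 + 3·-13 + 2·8 = -58
  a_7 = -1·-58 + 3·35 + 2·-13 = 137
  a_8 = -1·137 + 3·-58 + 2·35 = -241

-1,3,2 ; -241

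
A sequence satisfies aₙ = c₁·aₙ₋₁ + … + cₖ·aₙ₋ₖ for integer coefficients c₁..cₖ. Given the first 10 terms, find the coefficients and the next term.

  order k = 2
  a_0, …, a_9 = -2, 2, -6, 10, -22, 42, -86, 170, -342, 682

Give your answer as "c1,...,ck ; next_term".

  a_2 = -1·2 + 2·-2 = -6
  a_3 = -1·-6 + 2·2 = 10
  a_4 = -1·10 + 2·-6 = -22
  a_5 = -1·-22 + 2·10 = 42
  a_6 = -1·42 + 2·-22 = -86
  a_7 = -1·-86 + 2·42 = 170
  a_8 = -1·170 + 2·-86 = -342
  a_9 = -1·-342 + 2·170 = 682
  a_10 = -1·682 + 2·-342 = -1366

-1,2 ; -1366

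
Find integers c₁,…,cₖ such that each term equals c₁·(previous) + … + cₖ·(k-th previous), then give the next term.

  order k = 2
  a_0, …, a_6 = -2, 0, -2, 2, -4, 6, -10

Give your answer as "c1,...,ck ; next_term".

  a_2 = -1·0 + 1·-2 = -2
  a_3 = -1·-2 + 1·0 = 2
  a_4 = -1·2 + 1·-2 = -4
  a_5 = -1·-4 + 1·2 = 6
  a_6 = -1·6 + 1·-4 = -10
  a_7 = -1·-10 + 1·6 = 16

-1,1 ; 16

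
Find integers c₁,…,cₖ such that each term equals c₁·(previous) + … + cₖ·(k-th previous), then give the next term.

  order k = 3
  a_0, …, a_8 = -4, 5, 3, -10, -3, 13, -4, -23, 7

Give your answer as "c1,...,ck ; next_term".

1,-1,2 ; 22

  a_3 = 1·3 + -1·5 + 2·-4 = -10
  a_4 = 1·-10 + -1·3 + 2·5 = -3
  a_5 = 1·-3 + -1·-10 + 2·3 = 13
  a_6 = 1·13 + -1·-3 + 2·-10 = -4
  a_7 = 1·-4 + -1·13 + 2·-3 = -23
  a_8 = 1·-23 + -1·-4 + 2·13 = 7
  a_9 = 1·7 + -1·-23 + 2·-4 = 22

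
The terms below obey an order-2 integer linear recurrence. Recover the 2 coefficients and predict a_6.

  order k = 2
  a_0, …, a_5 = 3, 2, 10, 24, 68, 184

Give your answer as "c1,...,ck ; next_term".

  a_2 = 2·2 + 2·3 = 10
  a_3 = 2·10 + 2·2 = 24
  a_4 = 2·24 + 2·10 = 68
  a_5 = 2·68 + 2·24 = 184
  a_6 = 2·184 + 2·68 = 504

2,2 ; 504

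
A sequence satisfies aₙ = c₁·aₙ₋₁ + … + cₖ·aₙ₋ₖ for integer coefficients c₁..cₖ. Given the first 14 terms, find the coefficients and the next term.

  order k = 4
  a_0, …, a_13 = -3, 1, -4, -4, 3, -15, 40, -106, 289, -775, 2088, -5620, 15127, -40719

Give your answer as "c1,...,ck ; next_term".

-2,2,0,-1 ; 109604

  a_4 = -2·-4 + 2·-4 + 0·1 + -1·-3 = 3
  a_5 = -2·3 + 2·-4 + 0·-4 + -1·1 = -15
  a_6 = -2·-15 + 2·3 + 0·-4 + -1·-4 = 40
  a_7 = -2·40 + 2·-15 + 0·3 + -1·-4 = -106
  a_8 = -2·-106 + 2·40 + 0·-15 + -1·3 = 289
  a_9 = -2·289 + 2·-106 + 0·40 + -1·-15 = -775
  a_10 = -2·-775 + 2·289 + 0·-106 + -1·40 = 2088
  a_11 = -2·2088 + 2·-775 + 0·289 + -1·-106 = -5620
  a_12 = -2·-5620 + 2·2088 + 0·-775 + -1·289 = 15127
  a_13 = -2·15127 + 2·-5620 + 0·2088 + -1·-775 = -40719
  a_14 = -2·-40719 + 2·15127 + 0·-5620 + -1·2088 = 109604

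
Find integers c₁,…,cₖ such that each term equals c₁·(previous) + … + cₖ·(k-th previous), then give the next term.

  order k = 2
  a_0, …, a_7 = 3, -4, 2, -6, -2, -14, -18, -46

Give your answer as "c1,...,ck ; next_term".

1,2 ; -82

  a_2 = 1·-4 + 2·3 = 2
  a_3 = 1·2 + 2·-4 = -6
  a_4 = 1·-6 + 2·2 = -2
  a_5 = 1·-2 + 2·-6 = -14
  a_6 = 1·-14 + 2·-2 = -18
  a_7 = 1·-18 + 2·-14 = -46
  a_8 = 1·-46 + 2·-18 = -82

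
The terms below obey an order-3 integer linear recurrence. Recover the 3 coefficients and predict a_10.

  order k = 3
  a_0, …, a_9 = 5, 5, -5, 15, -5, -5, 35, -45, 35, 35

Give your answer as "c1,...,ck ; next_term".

  a_3 = -1·-5 + 0·5 + 2·5 = 15
  a_4 = -1·15 + 0·-5 + 2·5 = -5
  a_5 = -1·-5 + 0·15 + 2·-5 = -5
  a_6 = -1·-5 + 0·-5 + 2·15 = 35
  a_7 = -1·35 + 0·-5 + 2·-5 = -45
  a_8 = -1·-45 + 0·35 + 2·-5 = 35
  a_9 = -1·35 + 0·-45 + 2·35 = 35
  a_10 = -1·35 + 0·35 + 2·-45 = -125

-1,0,2 ; -125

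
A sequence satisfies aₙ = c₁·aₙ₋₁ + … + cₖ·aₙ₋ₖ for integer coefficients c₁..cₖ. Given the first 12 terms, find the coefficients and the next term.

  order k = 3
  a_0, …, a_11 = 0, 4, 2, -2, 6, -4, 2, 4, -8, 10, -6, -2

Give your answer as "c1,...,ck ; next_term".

-1,0,1 ; 12

  a_3 = -1·2 + 0·4 + 1·0 = -2
  a_4 = -1·-2 + 0·2 + 1·4 = 6
  a_5 = -1·6 + 0·-2 + 1·2 = -4
  a_6 = -1·-4 + 0·6 + 1·-2 = 2
  a_7 = -1·2 + 0·-4 + 1·6 = 4
  a_8 = -1·4 + 0·2 + 1·-4 = -8
  a_9 = -1·-8 + 0·4 + 1·2 = 10
  a_10 = -1·10 + 0·-8 + 1·4 = -6
  a_11 = -1·-6 + 0·10 + 1·-8 = -2
  a_12 = -1·-2 + 0·-6 + 1·10 = 12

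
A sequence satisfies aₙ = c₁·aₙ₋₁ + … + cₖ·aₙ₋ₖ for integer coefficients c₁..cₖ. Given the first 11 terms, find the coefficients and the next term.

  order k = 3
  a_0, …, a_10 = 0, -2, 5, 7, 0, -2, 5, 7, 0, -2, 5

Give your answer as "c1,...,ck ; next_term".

1,-1,1 ; 7

  a_3 = 1·5 + -1·-2 + 1·0 = 7
  a_4 = 1·7 + -1·5 + 1·-2 = 0
  a_5 = 1·0 + -1·7 + 1·5 = -2
  a_6 = 1·-2 + -1·0 + 1·7 = 5
  a_7 = 1·5 + -1·-2 + 1·0 = 7
  a_8 = 1·7 + -1·5 + 1·-2 = 0
  a_9 = 1·0 + -1·7 + 1·5 = -2
  a_10 = 1·-2 + -1·0 + 1·7 = 5
  a_11 = 1·5 + -1·-2 + 1·0 = 7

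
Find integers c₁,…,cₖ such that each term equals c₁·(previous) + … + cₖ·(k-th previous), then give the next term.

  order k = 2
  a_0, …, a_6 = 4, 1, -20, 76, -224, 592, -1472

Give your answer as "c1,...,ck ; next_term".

  a_2 = -4·1 + -4·4 = -20
  a_3 = -4·-20 + -4·1 = 76
  a_4 = -4·76 + -4·-20 = -224
  a_5 = -4·-224 + -4·76 = 592
  a_6 = -4·592 + -4·-224 = -1472
  a_7 = -4·-1472 + -4·592 = 3520

-4,-4 ; 3520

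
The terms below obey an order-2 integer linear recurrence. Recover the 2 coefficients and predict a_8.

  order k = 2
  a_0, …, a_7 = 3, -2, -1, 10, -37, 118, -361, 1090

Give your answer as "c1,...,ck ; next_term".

  a_2 = -4·-2 + -3·3 = -1
  a_3 = -4·-1 + -3·-2 = 10
  a_4 = -4·10 + -3·-1 = -37
  a_5 = -4·-37 + -3·10 = 118
  a_6 = -4·118 + -3·-37 = -361
  a_7 = -4·-361 + -3·118 = 1090
  a_8 = -4·1090 + -3·-361 = -3277

-4,-3 ; -3277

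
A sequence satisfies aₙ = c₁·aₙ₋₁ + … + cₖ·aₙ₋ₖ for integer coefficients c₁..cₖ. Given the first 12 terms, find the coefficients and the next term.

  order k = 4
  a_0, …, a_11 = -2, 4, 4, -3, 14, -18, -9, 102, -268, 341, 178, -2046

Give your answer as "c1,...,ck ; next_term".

  a_4 = -2·-3 + -2·4 + 3·4 + -2·-2 = 14
  a_5 = -2·14 + -2·-3 + 3·4 + -2·4 = -18
  a_6 = -2·-18 + -2·14 + 3·-3 + -2·4 = -9
  a_7 = -2·-9 + -2·-18 + 3·14 + -2·-3 = 102
  a_8 = -2·102 + -2·-9 + 3·-18 + -2·14 = -268
  a_9 = -2·-268 + -2·102 + 3·-9 + -2·-18 = 341
  a_10 = -2·341 + -2·-268 + 3·102 + -2·-9 = 178
  a_11 = -2·178 + -2·341 + 3·-268 + -2·102 = -2046
  a_12 = -2·-2046 + -2·178 + 3·341 + -2·-268 = 5295

-2,-2,3,-2 ; 5295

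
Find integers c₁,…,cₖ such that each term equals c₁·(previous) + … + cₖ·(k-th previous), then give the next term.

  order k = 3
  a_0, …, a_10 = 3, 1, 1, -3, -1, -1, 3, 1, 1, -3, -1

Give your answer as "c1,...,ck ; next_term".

0,0,-1 ; -1

  a_3 = 0·1 + 0·1 + -1·3 = -3
  a_4 = 0·-3 + 0·1 + -1·1 = -1
  a_5 = 0·-1 + 0·-3 + -1·1 = -1
  a_6 = 0·-1 + 0·-1 + -1·-3 = 3
  a_7 = 0·3 + 0·-1 + -1·-1 = 1
  a_8 = 0·1 + 0·3 + -1·-1 = 1
  a_9 = 0·1 + 0·1 + -1·3 = -3
  a_10 = 0·-3 + 0·1 + -1·1 = -1
  a_11 = 0·-1 + 0·-3 + -1·1 = -1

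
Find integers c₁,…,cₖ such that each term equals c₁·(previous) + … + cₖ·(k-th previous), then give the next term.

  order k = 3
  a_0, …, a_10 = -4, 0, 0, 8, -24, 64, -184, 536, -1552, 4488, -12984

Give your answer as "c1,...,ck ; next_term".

  a_3 = -3·0 + -1·0 + -2·-4 = 8
  a_4 = -3·8 + -1·0 + -2·0 = -24
  a_5 = -3·-24 + -1·8 + -2·0 = 64
  a_6 = -3·64 + -1·-24 + -2·8 = -184
  a_7 = -3·-184 + -1·64 + -2·-24 = 536
  a_8 = -3·536 + -1·-184 + -2·64 = -1552
  a_9 = -3·-1552 + -1·536 + -2·-184 = 4488
  a_10 = -3·4488 + -1·-1552 + -2·536 = -12984
  a_11 = -3·-12984 + -1·4488 + -2·-1552 = 37568

-3,-1,-2 ; 37568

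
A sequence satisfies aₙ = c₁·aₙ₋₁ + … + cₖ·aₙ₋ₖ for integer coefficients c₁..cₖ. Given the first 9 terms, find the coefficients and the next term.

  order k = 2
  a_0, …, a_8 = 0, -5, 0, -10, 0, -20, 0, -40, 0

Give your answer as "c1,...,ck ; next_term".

  a_2 = 0·-5 + 2·0 = 0
  a_3 = 0·0 + 2·-5 = -10
  a_4 = 0·-10 + 2·0 = 0
  a_5 = 0·0 + 2·-10 = -20
  a_6 = 0·-20 + 2·0 = 0
  a_7 = 0·0 + 2·-20 = -40
  a_8 = 0·-40 + 2·0 = 0
  a_9 = 0·0 + 2·-40 = -80

0,2 ; -80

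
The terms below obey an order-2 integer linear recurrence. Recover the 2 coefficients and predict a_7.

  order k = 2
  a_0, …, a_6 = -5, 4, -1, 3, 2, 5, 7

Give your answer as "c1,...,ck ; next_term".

  a_2 = 1·4 + 1·-5 = -1
  a_3 = 1·-1 + 1·4 = 3
  a_4 = 1·3 + 1·-1 = 2
  a_5 = 1·2 + 1·3 = 5
  a_6 = 1·5 + 1·2 = 7
  a_7 = 1·7 + 1·5 = 12

1,1 ; 12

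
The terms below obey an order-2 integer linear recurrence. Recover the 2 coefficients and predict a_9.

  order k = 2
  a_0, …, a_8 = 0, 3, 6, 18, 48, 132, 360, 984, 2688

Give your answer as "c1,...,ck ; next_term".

2,2 ; 7344

  a_2 = 2·3 + 2·0 = 6
  a_3 = 2·6 + 2·3 = 18
  a_4 = 2·18 + 2·6 = 48
  a_5 = 2·48 + 2·18 = 132
  a_6 = 2·132 + 2·48 = 360
  a_7 = 2·360 + 2·132 = 984
  a_8 = 2·984 + 2·360 = 2688
  a_9 = 2·2688 + 2·984 = 7344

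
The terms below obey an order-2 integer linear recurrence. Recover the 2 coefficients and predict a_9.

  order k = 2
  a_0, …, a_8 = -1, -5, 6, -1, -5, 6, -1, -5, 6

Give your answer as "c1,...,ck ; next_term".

  a_2 = -1·-5 + -1·-1 = 6
  a_3 = -1·6 + -1·-5 = -1
  a_4 = -1·-1 + -1·6 = -5
  a_5 = -1·-5 + -1·-1 = 6
  a_6 = -1·6 + -1·-5 = -1
  a_7 = -1·-1 + -1·6 = -5
  a_8 = -1·-5 + -1·-1 = 6
  a_9 = -1·6 + -1·-5 = -1

-1,-1 ; -1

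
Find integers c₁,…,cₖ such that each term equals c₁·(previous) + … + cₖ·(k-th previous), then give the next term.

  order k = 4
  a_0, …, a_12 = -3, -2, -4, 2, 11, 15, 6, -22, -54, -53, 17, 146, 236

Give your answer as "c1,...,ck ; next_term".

  a_4 = 1·2 + -1·-4 + -1·-2 + -1·-3 = 11
  a_5 = 1·11 + -1·2 + -1·-4 + -1·-2 = 15
  a_6 = 1·15 + -1·11 + -1·2 + -1·-4 = 6
  a_7 = 1·6 + -1·15 + -1·11 + -1·2 = -22
  a_8 = 1·-22 + -1·6 + -1·15 + -1·11 = -54
  a_9 = 1·-54 + -1·-22 + -1·6 + -1·15 = -53
  a_10 = 1·-53 + -1·-54 + -1·-22 + -1·6 = 17
  a_11 = 1·17 + -1·-53 + -1·-54 + -1·-22 = 146
  a_12 = 1·146 + -1·17 + -1·-53 + -1·-54 = 236
  a_13 = 1·236 + -1·146 + -1·17 + -1·-53 = 126

1,-1,-1,-1 ; 126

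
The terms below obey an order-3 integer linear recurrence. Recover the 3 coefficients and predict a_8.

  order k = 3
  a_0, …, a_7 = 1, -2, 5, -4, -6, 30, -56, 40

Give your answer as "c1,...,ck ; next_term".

-2,-2,2 ; 92

  a_3 = -2·5 + -2·-2 + 2·1 = -4
  a_4 = -2·-4 + -2·5 + 2·-2 = -6
  a_5 = -2·-6 + -2·-4 + 2·5 = 30
  a_6 = -2·30 + -2·-6 + 2·-4 = -56
  a_7 = -2·-56 + -2·30 + 2·-6 = 40
  a_8 = -2·40 + -2·-56 + 2·30 = 92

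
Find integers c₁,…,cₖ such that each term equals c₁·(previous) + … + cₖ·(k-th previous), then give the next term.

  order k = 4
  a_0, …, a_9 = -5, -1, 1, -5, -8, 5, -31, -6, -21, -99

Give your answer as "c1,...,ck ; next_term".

  a_4 = -1·-5 + 1·1 + 4·-1 + 2·-5 = -8
  a_5 = -1·-8 + 1·-5 + 4·1 + 2·-1 = 5
  a_6 = -1·5 + 1·-8 + 4·-5 + 2·1 = -31
  a_7 = -1·-31 + 1·5 + 4·-8 + 2·-5 = -6
  a_8 = -1·-6 + 1·-31 + 4·5 + 2·-8 = -21
  a_9 = -1·-21 + 1·-6 + 4·-31 + 2·5 = -99
  a_10 = -1·-99 + 1·-21 + 4·-6 + 2·-31 = -8

-1,1,4,2 ; -8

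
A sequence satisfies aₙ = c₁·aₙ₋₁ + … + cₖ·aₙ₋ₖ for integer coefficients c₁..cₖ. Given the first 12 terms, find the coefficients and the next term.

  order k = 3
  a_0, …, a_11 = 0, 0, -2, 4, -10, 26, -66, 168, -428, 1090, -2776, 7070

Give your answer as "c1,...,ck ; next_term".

-2,1,-1 ; -18006

  a_3 = -2·-2 + 1·0 + -1·0 = 4
  a_4 = -2·4 + 1·-2 + -1·0 = -10
  a_5 = -2·-10 + 1·4 + -1·-2 = 26
  a_6 = -2·26 + 1·-10 + -1·4 = -66
  a_7 = -2·-66 + 1·26 + -1·-10 = 168
  a_8 = -2·168 + 1·-66 + -1·26 = -428
  a_9 = -2·-428 + 1·168 + -1·-66 = 1090
  a_10 = -2·1090 + 1·-428 + -1·168 = -2776
  a_11 = -2·-2776 + 1·1090 + -1·-428 = 7070
  a_12 = -2·7070 + 1·-2776 + -1·1090 = -18006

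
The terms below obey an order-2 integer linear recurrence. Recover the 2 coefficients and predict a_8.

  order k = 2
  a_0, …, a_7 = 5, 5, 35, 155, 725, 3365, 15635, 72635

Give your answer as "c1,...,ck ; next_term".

4,3 ; 337445

  a_2 = 4·5 + 3·5 = 35
  a_3 = 4·35 + 3·5 = 155
  a_4 = 4·155 + 3·35 = 725
  a_5 = 4·725 + 3·155 = 3365
  a_6 = 4·3365 + 3·725 = 15635
  a_7 = 4·15635 + 3·3365 = 72635
  a_8 = 4·72635 + 3·15635 = 337445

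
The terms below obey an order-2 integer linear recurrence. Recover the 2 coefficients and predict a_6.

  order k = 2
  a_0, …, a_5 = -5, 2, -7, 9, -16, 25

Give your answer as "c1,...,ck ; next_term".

-1,1 ; -41

  a_2 = -1·2 + 1·-5 = -7
  a_3 = -1·-7 + 1·2 = 9
  a_4 = -1·9 + 1·-7 = -16
  a_5 = -1·-16 + 1·9 = 25
  a_6 = -1·25 + 1·-16 = -41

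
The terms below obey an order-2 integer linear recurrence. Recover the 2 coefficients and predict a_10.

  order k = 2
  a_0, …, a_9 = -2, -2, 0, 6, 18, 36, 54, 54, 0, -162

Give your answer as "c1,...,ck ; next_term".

3,-3 ; -486

  a_2 = 3·-2 + -3·-2 = 0
  a_3 = 3·0 + -3·-2 = 6
  a_4 = 3·6 + -3·0 = 18
  a_5 = 3·18 + -3·6 = 36
  a_6 = 3·36 + -3·18 = 54
  a_7 = 3·54 + -3·36 = 54
  a_8 = 3·54 + -3·54 = 0
  a_9 = 3·0 + -3·54 = -162
  a_10 = 3·-162 + -3·0 = -486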